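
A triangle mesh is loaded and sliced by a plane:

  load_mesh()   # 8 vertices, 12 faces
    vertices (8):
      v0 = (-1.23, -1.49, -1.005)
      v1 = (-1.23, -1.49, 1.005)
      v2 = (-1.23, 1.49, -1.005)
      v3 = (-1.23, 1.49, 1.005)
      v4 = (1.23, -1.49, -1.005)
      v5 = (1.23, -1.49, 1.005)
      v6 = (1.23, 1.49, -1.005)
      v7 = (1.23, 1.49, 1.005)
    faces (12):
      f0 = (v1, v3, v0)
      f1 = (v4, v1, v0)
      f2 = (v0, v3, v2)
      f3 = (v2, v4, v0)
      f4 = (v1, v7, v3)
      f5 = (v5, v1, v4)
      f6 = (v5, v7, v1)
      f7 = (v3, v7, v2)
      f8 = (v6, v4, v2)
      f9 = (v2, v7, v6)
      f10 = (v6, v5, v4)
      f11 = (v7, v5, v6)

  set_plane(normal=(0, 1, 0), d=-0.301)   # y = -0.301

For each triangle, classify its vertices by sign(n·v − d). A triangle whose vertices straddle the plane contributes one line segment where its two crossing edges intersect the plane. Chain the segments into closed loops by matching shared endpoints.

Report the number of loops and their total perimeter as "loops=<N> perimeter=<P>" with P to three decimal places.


Straddling triangles (8 of 12):
  (v1,v3,v0) [-+-] → (-1.23, -0.301, 1.005)–(-1.23, -0.301, -0.203023)  len=1.2080
  (v0,v3,v2) [-++] → (-1.23, -0.301, -0.203023)–(-1.23, -0.301, -1.005)  len=0.8020
  (v2,v4,v0) [+--] → (0.248477, -0.301, -1.005)–(-1.23, -0.301, -1.005)  len=1.4785
  (v1,v7,v3) [-++] → (-0.248477, -0.301, 1.005)–(-1.23, -0.301, 1.005)  len=0.9815
  (v5,v7,v1) [-+-] → (1.23, -0.301, 1.005)–(-0.248477, -0.301, 1.005)  len=1.4785
  (v6,v4,v2) [+-+] → (1.23, -0.301, -1.005)–(0.248477, -0.301, -1.005)  len=0.9815
  (v6,v5,v4) [+--] → (1.23, -0.301, 0.203023)–(1.23, -0.301, -1.005)  len=1.2080
  (v7,v5,v6) [+-+] → (1.23, -0.301, 1.005)–(1.23, -0.301, 0.203023)  len=0.8020

Chained into 1 loop(s):
  loop 1: 8 segments, perimeter = 8.9400
Total perimeter = 8.940

loops=1 perimeter=8.940


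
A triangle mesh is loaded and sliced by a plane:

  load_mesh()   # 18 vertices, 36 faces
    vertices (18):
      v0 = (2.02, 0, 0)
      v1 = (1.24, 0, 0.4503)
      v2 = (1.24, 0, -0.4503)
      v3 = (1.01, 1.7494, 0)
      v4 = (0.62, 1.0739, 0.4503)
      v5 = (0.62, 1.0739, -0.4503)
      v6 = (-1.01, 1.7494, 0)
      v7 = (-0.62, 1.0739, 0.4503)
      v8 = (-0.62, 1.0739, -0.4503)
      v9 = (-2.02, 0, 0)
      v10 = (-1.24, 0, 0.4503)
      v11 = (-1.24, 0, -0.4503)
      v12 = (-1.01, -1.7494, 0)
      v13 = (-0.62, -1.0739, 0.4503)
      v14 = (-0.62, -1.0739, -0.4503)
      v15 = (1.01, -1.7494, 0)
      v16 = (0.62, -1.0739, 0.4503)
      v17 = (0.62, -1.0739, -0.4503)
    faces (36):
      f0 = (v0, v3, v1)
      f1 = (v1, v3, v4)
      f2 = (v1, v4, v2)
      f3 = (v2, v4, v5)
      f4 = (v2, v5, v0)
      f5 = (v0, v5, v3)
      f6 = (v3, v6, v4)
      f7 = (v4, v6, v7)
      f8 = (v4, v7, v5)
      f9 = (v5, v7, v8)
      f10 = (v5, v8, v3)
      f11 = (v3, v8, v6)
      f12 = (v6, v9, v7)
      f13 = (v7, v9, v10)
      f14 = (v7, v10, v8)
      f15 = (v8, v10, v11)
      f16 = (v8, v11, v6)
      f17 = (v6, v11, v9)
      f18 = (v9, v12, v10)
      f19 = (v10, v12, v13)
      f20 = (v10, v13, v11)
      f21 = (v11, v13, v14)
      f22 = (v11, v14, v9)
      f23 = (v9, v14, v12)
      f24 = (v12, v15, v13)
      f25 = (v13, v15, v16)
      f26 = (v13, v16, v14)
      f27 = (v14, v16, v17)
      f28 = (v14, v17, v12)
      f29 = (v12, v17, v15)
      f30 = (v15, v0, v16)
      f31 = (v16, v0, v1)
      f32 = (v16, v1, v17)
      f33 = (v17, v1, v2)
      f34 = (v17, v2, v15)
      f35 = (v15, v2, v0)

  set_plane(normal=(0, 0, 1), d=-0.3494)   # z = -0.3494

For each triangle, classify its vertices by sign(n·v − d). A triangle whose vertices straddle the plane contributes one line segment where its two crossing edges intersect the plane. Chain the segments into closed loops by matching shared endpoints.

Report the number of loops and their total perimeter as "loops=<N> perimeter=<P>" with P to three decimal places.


loops=2 perimeter=15.929

Straddling triangles (24 of 36):
  (v1,v4,v2) [++-] → (1.17054, 0.120316, -0.3494)–(1.24, 0, -0.3494)  len=0.1389
  (v2,v4,v5) [-+-] → (1.17054, 0.120316, -0.3494)–(0.62, 1.0739, -0.3494)  len=1.1011
  (v2,v5,v0) [--+] → (0.933702, 0.833268, -0.3494)–(1.41478, 0, -0.3494)  len=0.9622
  (v0,v5,v3) [+-+] → (0.933702, 0.833268, -0.3494)–(0.707388, 1.22526, -0.3494)  len=0.4526
  (v4,v7,v5) [++-] → (0.481075, 1.0739, -0.3494)–(0.62, 1.0739, -0.3494)  len=0.1389
  (v5,v7,v8) [-+-] → (0.481075, 1.0739, -0.3494)–(-0.62, 1.0739, -0.3494)  len=1.1011
  (v5,v8,v3) [--+] → (-0.254761, 1.22526, -0.3494)–(0.707388, 1.22526, -0.3494)  len=0.9621
  (v3,v8,v6) [+-+] → (-0.254761, 1.22526, -0.3494)–(-0.707388, 1.22526, -0.3494)  len=0.4526
  (v7,v10,v8) [++-] → (-0.689463, 0.953584, -0.3494)–(-0.62, 1.0739, -0.3494)  len=0.1389
  (v8,v10,v11) [-+-] → (-0.689463, 0.953584, -0.3494)–(-1.24, 0, -0.3494)  len=1.1011
  (v8,v11,v6) [--+] → (-1.18846, 0.391993, -0.3494)–(-0.707388, 1.22526, -0.3494)  len=0.9622
  (v6,v11,v9) [+-+] → (-1.18846, 0.391993, -0.3494)–(-1.41478, 0, -0.3494)  len=0.4526
  (v10,v13,v11) [++-] → (-1.17054, -0.120316, -0.3494)–(-1.24, 0, -0.3494)  len=0.1389
  (v11,v13,v14) [-+-] → (-1.17054, -0.120316, -0.3494)–(-0.62, -1.0739, -0.3494)  len=1.1011
  (v11,v14,v9) [--+] → (-0.933702, -0.833268, -0.3494)–(-1.41478, 0, -0.3494)  len=0.9622
  (v9,v14,v12) [+-+] → (-0.933702, -0.833268, -0.3494)–(-0.707388, -1.22526, -0.3494)  len=0.4526
  (v13,v16,v14) [++-] → (-0.481075, -1.0739, -0.3494)–(-0.62, -1.0739, -0.3494)  len=0.1389
  (v14,v16,v17) [-+-] → (-0.481075, -1.0739, -0.3494)–(0.62, -1.0739, -0.3494)  len=1.1011
  (v14,v17,v12) [--+] → (0.254761, -1.22526, -0.3494)–(-0.707388, -1.22526, -0.3494)  len=0.9621
  (v12,v17,v15) [+-+] → (0.254761, -1.22526, -0.3494)–(0.707388, -1.22526, -0.3494)  len=0.4526
  (v16,v1,v17) [++-] → (0.689463, -0.953584, -0.3494)–(0.62, -1.0739, -0.3494)  len=0.1389
  (v17,v1,v2) [-+-] → (0.689463, -0.953584, -0.3494)–(1.24, 0, -0.3494)  len=1.1011
  (v17,v2,v15) [--+] → (1.18846, -0.391993, -0.3494)–(0.707388, -1.22526, -0.3494)  len=0.9622
  (v15,v2,v0) [+-+] → (1.18846, -0.391993, -0.3494)–(1.41478, 0, -0.3494)  len=0.4526

Chained into 2 loop(s):
  loop 1: 12 segments, perimeter = 7.4401
  loop 2: 12 segments, perimeter = 8.4888
Total perimeter = 15.929


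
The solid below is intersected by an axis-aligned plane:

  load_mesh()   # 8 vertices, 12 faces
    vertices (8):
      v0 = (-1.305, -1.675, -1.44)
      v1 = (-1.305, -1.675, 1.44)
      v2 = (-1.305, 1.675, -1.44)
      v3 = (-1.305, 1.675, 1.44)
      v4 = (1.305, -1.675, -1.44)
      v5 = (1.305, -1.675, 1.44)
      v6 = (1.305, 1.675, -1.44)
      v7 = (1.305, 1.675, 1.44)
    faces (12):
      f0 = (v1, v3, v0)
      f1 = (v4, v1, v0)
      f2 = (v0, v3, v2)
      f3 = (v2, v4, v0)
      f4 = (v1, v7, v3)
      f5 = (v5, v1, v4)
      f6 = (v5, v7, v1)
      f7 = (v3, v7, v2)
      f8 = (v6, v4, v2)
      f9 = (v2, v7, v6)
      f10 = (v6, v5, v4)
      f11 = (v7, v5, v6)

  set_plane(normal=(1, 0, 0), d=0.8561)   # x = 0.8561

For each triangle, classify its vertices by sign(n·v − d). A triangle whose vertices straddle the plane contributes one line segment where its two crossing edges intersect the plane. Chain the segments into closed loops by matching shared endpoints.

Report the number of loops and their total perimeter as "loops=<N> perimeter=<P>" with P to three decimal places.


Straddling triangles (8 of 12):
  (v4,v1,v0) [+--] → (0.8561, -1.675, -0.944662)–(0.8561, -1.675, -1.44)  len=0.4953
  (v2,v4,v0) [-+-] → (0.8561, -1.09883, -1.44)–(0.8561, -1.675, -1.44)  len=0.5762
  (v1,v7,v3) [-+-] → (0.8561, 1.09883, 1.44)–(0.8561, 1.675, 1.44)  len=0.5762
  (v5,v1,v4) [+-+] → (0.8561, -1.675, 1.44)–(0.8561, -1.675, -0.944662)  len=2.3847
  (v5,v7,v1) [++-] → (0.8561, 1.09883, 1.44)–(0.8561, -1.675, 1.44)  len=2.7738
  (v3,v7,v2) [-+-] → (0.8561, 1.675, 1.44)–(0.8561, 1.675, 0.944662)  len=0.4953
  (v6,v4,v2) [++-] → (0.8561, -1.09883, -1.44)–(0.8561, 1.675, -1.44)  len=2.7738
  (v2,v7,v6) [-++] → (0.8561, 1.675, 0.944662)–(0.8561, 1.675, -1.44)  len=2.3847

Chained into 1 loop(s):
  loop 1: 8 segments, perimeter = 12.4600
Total perimeter = 12.460

loops=1 perimeter=12.460


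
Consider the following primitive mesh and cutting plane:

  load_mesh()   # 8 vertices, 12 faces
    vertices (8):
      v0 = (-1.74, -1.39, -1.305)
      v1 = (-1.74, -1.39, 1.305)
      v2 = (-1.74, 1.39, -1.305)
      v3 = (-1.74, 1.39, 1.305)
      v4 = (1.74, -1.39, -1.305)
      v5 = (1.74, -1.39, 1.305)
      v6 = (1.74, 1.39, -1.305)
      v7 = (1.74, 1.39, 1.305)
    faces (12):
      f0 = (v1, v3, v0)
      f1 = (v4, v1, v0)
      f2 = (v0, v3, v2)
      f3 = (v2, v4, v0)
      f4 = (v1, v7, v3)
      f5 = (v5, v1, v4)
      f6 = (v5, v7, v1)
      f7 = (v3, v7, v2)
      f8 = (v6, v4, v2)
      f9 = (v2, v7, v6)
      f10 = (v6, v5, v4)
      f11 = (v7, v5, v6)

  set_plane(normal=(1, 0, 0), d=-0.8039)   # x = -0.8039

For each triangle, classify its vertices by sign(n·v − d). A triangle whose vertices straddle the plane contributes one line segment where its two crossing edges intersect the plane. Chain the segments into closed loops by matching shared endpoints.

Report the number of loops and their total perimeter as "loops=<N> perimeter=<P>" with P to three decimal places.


loops=1 perimeter=10.780

Straddling triangles (8 of 12):
  (v4,v1,v0) [+--] → (-0.8039, -1.39, 0.602925)–(-0.8039, -1.39, -1.305)  len=1.9079
  (v2,v4,v0) [-+-] → (-0.8039, 0.642196, -1.305)–(-0.8039, -1.39, -1.305)  len=2.0322
  (v1,v7,v3) [-+-] → (-0.8039, -0.642196, 1.305)–(-0.8039, 1.39, 1.305)  len=2.0322
  (v5,v1,v4) [+-+] → (-0.8039, -1.39, 1.305)–(-0.8039, -1.39, 0.602925)  len=0.7021
  (v5,v7,v1) [++-] → (-0.8039, -0.642196, 1.305)–(-0.8039, -1.39, 1.305)  len=0.7478
  (v3,v7,v2) [-+-] → (-0.8039, 1.39, 1.305)–(-0.8039, 1.39, -0.602925)  len=1.9079
  (v6,v4,v2) [++-] → (-0.8039, 0.642196, -1.305)–(-0.8039, 1.39, -1.305)  len=0.7478
  (v2,v7,v6) [-++] → (-0.8039, 1.39, -0.602925)–(-0.8039, 1.39, -1.305)  len=0.7021

Chained into 1 loop(s):
  loop 1: 8 segments, perimeter = 10.7800
Total perimeter = 10.780


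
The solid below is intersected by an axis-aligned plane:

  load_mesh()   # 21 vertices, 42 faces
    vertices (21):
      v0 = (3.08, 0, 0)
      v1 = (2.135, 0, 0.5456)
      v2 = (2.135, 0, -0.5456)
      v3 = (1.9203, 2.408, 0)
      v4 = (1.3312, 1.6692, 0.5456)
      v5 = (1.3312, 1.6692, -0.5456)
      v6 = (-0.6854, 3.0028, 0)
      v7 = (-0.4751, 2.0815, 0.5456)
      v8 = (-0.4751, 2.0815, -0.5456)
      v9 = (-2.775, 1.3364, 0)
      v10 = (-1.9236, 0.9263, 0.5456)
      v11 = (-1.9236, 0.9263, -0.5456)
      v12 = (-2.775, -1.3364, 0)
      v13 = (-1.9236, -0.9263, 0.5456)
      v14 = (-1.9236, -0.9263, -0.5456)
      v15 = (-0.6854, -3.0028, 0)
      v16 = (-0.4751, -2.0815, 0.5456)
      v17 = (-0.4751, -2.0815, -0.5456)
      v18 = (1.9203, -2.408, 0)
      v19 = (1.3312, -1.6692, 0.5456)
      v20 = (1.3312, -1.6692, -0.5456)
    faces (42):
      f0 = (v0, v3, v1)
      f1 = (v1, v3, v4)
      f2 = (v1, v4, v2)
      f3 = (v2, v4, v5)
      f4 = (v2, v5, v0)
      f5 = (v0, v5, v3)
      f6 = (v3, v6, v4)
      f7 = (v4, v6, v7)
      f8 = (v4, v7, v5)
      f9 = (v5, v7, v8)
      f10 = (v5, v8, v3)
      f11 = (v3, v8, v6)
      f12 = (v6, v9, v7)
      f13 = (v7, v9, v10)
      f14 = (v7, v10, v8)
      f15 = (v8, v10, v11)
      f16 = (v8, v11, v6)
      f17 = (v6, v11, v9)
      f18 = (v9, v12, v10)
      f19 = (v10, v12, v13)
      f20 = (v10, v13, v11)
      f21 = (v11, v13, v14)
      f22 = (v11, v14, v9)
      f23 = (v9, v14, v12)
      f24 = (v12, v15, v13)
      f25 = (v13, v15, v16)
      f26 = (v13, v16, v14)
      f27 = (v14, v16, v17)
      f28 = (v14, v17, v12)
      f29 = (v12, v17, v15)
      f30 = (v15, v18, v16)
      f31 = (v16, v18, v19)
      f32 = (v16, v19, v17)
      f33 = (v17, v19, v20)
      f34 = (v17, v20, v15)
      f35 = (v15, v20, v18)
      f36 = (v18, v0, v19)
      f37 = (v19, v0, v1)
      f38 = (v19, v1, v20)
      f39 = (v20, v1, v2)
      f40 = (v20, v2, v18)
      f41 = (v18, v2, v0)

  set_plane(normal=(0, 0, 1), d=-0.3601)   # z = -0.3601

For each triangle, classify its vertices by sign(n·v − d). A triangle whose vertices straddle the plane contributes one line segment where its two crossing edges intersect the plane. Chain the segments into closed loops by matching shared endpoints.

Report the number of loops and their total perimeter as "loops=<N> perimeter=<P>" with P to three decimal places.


loops=2 perimeter=27.889

Straddling triangles (28 of 42):
  (v1,v4,v2) [++-] → (1.99836, 0.283758, -0.3601)–(2.135, 0, -0.3601)  len=0.3149
  (v2,v4,v5) [-+-] → (1.99836, 0.283758, -0.3601)–(1.3312, 1.6692, -0.3601)  len=1.5377
  (v2,v5,v0) [--+] → (1.92578, 1.10168, -0.3601)–(2.45629, 0, -0.3601)  len=1.2228
  (v0,v5,v3) [+-+] → (1.92578, 1.10168, -0.3601)–(1.53149, 1.92039, -0.3601)  len=0.9087
  (v4,v7,v5) [++-] → (1.02414, 1.73929, -0.3601)–(1.3312, 1.6692, -0.3601)  len=0.3150
  (v5,v7,v8) [-+-] → (1.02414, 1.73929, -0.3601)–(-0.4751, 2.0815, -0.3601)  len=1.5378
  (v5,v8,v3) [--+] → (0.339318, 2.19251, -0.3601)–(1.53149, 1.92039, -0.3601)  len=1.2228
  (v3,v8,v6) [+-+] → (0.339318, 2.19251, -0.3601)–(-0.5466, 2.39474, -0.3601)  len=0.9087
  (v7,v10,v8) [++-] → (-0.72134, 1.88512, -0.3601)–(-0.4751, 2.0815, -0.3601)  len=0.3150
  (v8,v10,v11) [-+-] → (-0.72134, 1.88512, -0.3601)–(-1.9236, 0.9263, -0.3601)  len=1.5378
  (v8,v11,v6) [--+] → (-1.50262, 1.63229, -0.3601)–(-0.5466, 2.39474, -0.3601)  len=1.2228
  (v6,v11,v9) [+-+] → (-1.50262, 1.63229, -0.3601)–(-2.21307, 1.06573, -0.3601)  len=0.9087
  (v10,v13,v11) [++-] → (-1.9236, 0.611365, -0.3601)–(-1.9236, 0.9263, -0.3601)  len=0.3149
  (v11,v13,v14) [-+-] → (-1.9236, 0.611365, -0.3601)–(-1.9236, -0.9263, -0.3601)  len=1.5377
  (v11,v14,v9) [--+] → (-2.21307, -0.156999, -0.3601)–(-2.21307, 1.06573, -0.3601)  len=1.2227
  (v9,v14,v12) [+-+] → (-2.21307, -0.156999, -0.3601)–(-2.21307, -1.06573, -0.3601)  len=0.9087
  (v13,v16,v14) [++-] → (-1.67736, -1.12268, -0.3601)–(-1.9236, -0.9263, -0.3601)  len=0.3150
  (v14,v16,v17) [-+-] → (-1.67736, -1.12268, -0.3601)–(-0.4751, -2.0815, -0.3601)  len=1.5378
  (v14,v17,v12) [--+] → (-1.25705, -1.82817, -0.3601)–(-2.21307, -1.06573, -0.3601)  len=1.2228
  (v12,v17,v15) [+-+] → (-1.25705, -1.82817, -0.3601)–(-0.5466, -2.39474, -0.3601)  len=0.9087
  (v16,v19,v17) [++-] → (-0.168036, -2.01141, -0.3601)–(-0.4751, -2.0815, -0.3601)  len=0.3150
  (v17,v19,v20) [-+-] → (-0.168036, -2.01141, -0.3601)–(1.3312, -1.6692, -0.3601)  len=1.5378
  (v17,v20,v15) [--+] → (0.645571, -2.12261, -0.3601)–(-0.5466, -2.39474, -0.3601)  len=1.2228
  (v15,v20,v18) [+-+] → (0.645571, -2.12261, -0.3601)–(1.53149, -1.92039, -0.3601)  len=0.9087
  (v19,v1,v20) [++-] → (1.46784, -1.38544, -0.3601)–(1.3312, -1.6692, -0.3601)  len=0.3149
  (v20,v1,v2) [-+-] → (1.46784, -1.38544, -0.3601)–(2.135, 0, -0.3601)  len=1.5377
  (v20,v2,v18) [--+] → (2.062, -0.818702, -0.3601)–(1.53149, -1.92039, -0.3601)  len=1.2228
  (v18,v2,v0) [+-+] → (2.062, -0.818702, -0.3601)–(2.45629, 0, -0.3601)  len=0.9087

Chained into 2 loop(s):
  loop 1: 14 segments, perimeter = 12.9689
  loop 2: 14 segments, perimeter = 14.9205
Total perimeter = 27.889


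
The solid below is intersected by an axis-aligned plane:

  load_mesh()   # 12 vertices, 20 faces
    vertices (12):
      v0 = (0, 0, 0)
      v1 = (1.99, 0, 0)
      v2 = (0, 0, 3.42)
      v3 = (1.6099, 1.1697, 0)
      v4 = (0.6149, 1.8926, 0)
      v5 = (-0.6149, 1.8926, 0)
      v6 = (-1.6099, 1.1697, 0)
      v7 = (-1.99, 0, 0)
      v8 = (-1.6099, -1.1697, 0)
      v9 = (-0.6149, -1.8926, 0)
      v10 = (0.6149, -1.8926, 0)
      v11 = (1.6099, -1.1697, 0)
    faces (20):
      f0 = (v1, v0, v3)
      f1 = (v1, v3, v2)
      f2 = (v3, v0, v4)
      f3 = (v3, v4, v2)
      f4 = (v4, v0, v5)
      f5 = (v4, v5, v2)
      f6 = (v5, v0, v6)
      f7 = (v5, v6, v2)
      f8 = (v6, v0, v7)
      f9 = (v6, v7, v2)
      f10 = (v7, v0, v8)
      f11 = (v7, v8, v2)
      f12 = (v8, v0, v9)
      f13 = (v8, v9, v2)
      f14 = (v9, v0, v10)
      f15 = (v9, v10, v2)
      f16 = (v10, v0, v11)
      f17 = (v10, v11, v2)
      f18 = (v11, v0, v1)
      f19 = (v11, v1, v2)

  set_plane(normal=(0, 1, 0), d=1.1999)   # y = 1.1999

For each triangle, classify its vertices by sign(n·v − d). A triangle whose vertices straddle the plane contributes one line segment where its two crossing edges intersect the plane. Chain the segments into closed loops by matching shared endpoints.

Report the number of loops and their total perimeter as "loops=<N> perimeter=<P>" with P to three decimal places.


Straddling triangles (6 of 20):
  (v3,v0,v4) [--+] → (0.389844, 1.1999, 0)–(1.56833, 1.1999, 0)  len=1.1785
  (v3,v4,v2) [-+-] → (1.56833, 1.1999, 0)–(0.389844, 1.1999, 1.25174)  len=1.7192
  (v4,v0,v5) [+-+] → (0.389844, 1.1999, 0)–(-0.389844, 1.1999, 0)  len=0.7797
  (v4,v5,v2) [++-] → (-0.389844, 1.1999, 1.25174)–(0.389844, 1.1999, 1.25174)  len=0.7797
  (v5,v0,v6) [+--] → (-0.389844, 1.1999, 0)–(-1.56833, 1.1999, 0)  len=1.1785
  (v5,v6,v2) [+--] → (-1.56833, 1.1999, 0)–(-0.389844, 1.1999, 1.25174)  len=1.7192

Chained into 1 loop(s):
  loop 1: 6 segments, perimeter = 7.3548
Total perimeter = 7.355

loops=1 perimeter=7.355


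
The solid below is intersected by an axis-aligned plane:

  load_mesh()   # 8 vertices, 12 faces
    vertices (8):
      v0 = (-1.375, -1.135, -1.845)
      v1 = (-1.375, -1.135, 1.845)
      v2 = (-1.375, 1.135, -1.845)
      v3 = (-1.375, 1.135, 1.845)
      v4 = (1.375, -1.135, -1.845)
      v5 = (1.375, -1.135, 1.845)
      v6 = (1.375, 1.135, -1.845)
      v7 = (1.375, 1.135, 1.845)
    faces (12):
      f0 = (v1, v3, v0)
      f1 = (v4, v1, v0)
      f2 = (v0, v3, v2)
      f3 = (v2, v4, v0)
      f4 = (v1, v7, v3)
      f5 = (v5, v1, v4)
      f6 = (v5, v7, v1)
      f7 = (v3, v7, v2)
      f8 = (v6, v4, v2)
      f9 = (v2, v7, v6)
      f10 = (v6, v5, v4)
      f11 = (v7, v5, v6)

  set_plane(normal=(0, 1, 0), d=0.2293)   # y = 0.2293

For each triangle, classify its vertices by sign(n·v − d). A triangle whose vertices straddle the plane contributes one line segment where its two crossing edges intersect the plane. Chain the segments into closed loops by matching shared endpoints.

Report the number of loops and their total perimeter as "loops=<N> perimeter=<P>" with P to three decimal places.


Straddling triangles (8 of 12):
  (v1,v3,v0) [-+-] → (-1.375, 0.2293, 1.845)–(-1.375, 0.2293, 0.372739)  len=1.4723
  (v0,v3,v2) [-++] → (-1.375, 0.2293, 0.372739)–(-1.375, 0.2293, -1.845)  len=2.2177
  (v2,v4,v0) [+--] → (-0.277786, 0.2293, -1.845)–(-1.375, 0.2293, -1.845)  len=1.0972
  (v1,v7,v3) [-++] → (0.277786, 0.2293, 1.845)–(-1.375, 0.2293, 1.845)  len=1.6528
  (v5,v7,v1) [-+-] → (1.375, 0.2293, 1.845)–(0.277786, 0.2293, 1.845)  len=1.0972
  (v6,v4,v2) [+-+] → (1.375, 0.2293, -1.845)–(-0.277786, 0.2293, -1.845)  len=1.6528
  (v6,v5,v4) [+--] → (1.375, 0.2293, -0.372739)–(1.375, 0.2293, -1.845)  len=1.4723
  (v7,v5,v6) [+-+] → (1.375, 0.2293, 1.845)–(1.375, 0.2293, -0.372739)  len=2.2177

Chained into 1 loop(s):
  loop 1: 8 segments, perimeter = 12.8800
Total perimeter = 12.880

loops=1 perimeter=12.880


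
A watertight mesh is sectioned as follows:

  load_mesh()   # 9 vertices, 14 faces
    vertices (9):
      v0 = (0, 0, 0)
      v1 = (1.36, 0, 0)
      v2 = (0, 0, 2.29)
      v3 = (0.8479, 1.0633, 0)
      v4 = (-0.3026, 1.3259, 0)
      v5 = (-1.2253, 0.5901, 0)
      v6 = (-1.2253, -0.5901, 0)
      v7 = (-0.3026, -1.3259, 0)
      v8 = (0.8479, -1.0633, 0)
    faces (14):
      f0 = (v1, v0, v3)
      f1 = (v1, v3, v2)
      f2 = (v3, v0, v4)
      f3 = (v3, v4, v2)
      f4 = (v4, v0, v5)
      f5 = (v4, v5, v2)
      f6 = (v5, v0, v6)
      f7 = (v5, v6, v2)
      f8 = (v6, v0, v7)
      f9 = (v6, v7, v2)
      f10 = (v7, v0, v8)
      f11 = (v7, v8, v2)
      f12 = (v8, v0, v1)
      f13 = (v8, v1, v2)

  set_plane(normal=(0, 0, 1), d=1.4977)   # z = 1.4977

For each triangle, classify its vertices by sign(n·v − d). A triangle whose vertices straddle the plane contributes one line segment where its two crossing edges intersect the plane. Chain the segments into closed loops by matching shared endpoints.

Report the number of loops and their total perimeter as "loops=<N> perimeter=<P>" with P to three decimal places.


Straddling triangles (7 of 14):
  (v1,v3,v2) [--+] → (0.293359, 0.367883, 1.4977)–(0.470536, 0, 1.4977)  len=0.4083
  (v3,v4,v2) [--+] → (-0.104694, 0.458738, 1.4977)–(0.293359, 0.367883, 1.4977)  len=0.4083
  (v4,v5,v2) [--+] → (-0.423932, 0.204164, 1.4977)–(-0.104694, 0.458738, 1.4977)  len=0.4083
  (v5,v6,v2) [--+] → (-0.423932, -0.204164, 1.4977)–(-0.423932, 0.204164, 1.4977)  len=0.4083
  (v6,v7,v2) [--+] → (-0.104694, -0.458738, 1.4977)–(-0.423932, -0.204164, 1.4977)  len=0.4083
  (v7,v8,v2) [--+] → (0.293359, -0.367883, 1.4977)–(-0.104694, -0.458738, 1.4977)  len=0.4083
  (v8,v1,v2) [--+] → (0.470536, 0, 1.4977)–(0.293359, -0.367883, 1.4977)  len=0.4083

Chained into 1 loop(s):
  loop 1: 7 segments, perimeter = 2.8582
Total perimeter = 2.858

loops=1 perimeter=2.858


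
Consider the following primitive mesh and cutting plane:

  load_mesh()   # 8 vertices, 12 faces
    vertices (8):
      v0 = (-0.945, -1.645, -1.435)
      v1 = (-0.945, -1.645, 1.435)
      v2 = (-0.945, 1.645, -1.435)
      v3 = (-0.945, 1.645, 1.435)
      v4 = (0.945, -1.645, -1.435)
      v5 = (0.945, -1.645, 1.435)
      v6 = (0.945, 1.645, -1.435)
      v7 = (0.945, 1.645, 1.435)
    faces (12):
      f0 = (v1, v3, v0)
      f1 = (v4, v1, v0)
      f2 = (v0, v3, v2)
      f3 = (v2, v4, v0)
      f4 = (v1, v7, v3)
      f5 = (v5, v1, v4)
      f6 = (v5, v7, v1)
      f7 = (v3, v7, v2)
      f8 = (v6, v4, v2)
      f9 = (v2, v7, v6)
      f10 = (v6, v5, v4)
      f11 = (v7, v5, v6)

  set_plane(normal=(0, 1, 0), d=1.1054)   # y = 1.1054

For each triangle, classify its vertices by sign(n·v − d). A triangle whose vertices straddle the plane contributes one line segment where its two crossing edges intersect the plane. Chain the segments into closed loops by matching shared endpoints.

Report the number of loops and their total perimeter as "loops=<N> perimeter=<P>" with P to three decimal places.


Straddling triangles (8 of 12):
  (v1,v3,v0) [-+-] → (-0.945, 1.1054, 1.435)–(-0.945, 1.1054, 0.964285)  len=0.4707
  (v0,v3,v2) [-++] → (-0.945, 1.1054, 0.964285)–(-0.945, 1.1054, -1.435)  len=2.3993
  (v2,v4,v0) [+--] → (-0.635017, 1.1054, -1.435)–(-0.945, 1.1054, -1.435)  len=0.3100
  (v1,v7,v3) [-++] → (0.635017, 1.1054, 1.435)–(-0.945, 1.1054, 1.435)  len=1.5800
  (v5,v7,v1) [-+-] → (0.945, 1.1054, 1.435)–(0.635017, 1.1054, 1.435)  len=0.3100
  (v6,v4,v2) [+-+] → (0.945, 1.1054, -1.435)–(-0.635017, 1.1054, -1.435)  len=1.5800
  (v6,v5,v4) [+--] → (0.945, 1.1054, -0.964285)–(0.945, 1.1054, -1.435)  len=0.4707
  (v7,v5,v6) [+-+] → (0.945, 1.1054, 1.435)–(0.945, 1.1054, -0.964285)  len=2.3993

Chained into 1 loop(s):
  loop 1: 8 segments, perimeter = 9.5200
Total perimeter = 9.520

loops=1 perimeter=9.520


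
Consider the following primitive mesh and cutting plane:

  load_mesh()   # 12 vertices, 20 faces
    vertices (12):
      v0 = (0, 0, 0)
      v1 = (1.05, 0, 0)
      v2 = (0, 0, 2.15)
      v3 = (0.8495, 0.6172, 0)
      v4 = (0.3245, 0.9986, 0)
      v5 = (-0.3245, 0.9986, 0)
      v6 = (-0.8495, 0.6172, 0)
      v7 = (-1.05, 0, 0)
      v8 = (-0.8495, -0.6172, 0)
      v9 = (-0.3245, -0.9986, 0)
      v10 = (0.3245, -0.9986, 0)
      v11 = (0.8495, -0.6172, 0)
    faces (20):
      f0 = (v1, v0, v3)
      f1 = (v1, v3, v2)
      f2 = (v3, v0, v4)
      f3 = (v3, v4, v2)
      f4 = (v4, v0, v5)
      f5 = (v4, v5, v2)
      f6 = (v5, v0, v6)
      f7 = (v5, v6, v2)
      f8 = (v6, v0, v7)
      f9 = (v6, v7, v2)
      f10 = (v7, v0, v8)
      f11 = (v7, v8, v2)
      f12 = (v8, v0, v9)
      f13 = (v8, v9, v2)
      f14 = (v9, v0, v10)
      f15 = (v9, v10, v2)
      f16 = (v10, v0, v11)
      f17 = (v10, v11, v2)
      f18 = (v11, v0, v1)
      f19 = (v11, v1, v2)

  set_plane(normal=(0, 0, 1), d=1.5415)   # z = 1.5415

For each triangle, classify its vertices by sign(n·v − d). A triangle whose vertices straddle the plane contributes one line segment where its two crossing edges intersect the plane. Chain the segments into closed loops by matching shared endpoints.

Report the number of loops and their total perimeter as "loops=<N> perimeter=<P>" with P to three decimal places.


loops=1 perimeter=1.837

Straddling triangles (10 of 20):
  (v1,v3,v2) [--+] → (0.240428, 0.174682, 1.5415)–(0.297174, 0, 1.5415)  len=0.1837
  (v3,v4,v2) [--+] → (0.091841, 0.282627, 1.5415)–(0.240428, 0.174682, 1.5415)  len=0.1837
  (v4,v5,v2) [--+] → (-0.091841, 0.282627, 1.5415)–(0.091841, 0.282627, 1.5415)  len=0.1837
  (v5,v6,v2) [--+] → (-0.240428, 0.174682, 1.5415)–(-0.091841, 0.282627, 1.5415)  len=0.1837
  (v6,v7,v2) [--+] → (-0.297174, 0, 1.5415)–(-0.240428, 0.174682, 1.5415)  len=0.1837
  (v7,v8,v2) [--+] → (-0.240428, -0.174682, 1.5415)–(-0.297174, 0, 1.5415)  len=0.1837
  (v8,v9,v2) [--+] → (-0.091841, -0.282627, 1.5415)–(-0.240428, -0.174682, 1.5415)  len=0.1837
  (v9,v10,v2) [--+] → (0.091841, -0.282627, 1.5415)–(-0.091841, -0.282627, 1.5415)  len=0.1837
  (v10,v11,v2) [--+] → (0.240428, -0.174682, 1.5415)–(0.091841, -0.282627, 1.5415)  len=0.1837
  (v11,v1,v2) [--+] → (0.297174, 0, 1.5415)–(0.240428, -0.174682, 1.5415)  len=0.1837

Chained into 1 loop(s):
  loop 1: 10 segments, perimeter = 1.8367
Total perimeter = 1.837


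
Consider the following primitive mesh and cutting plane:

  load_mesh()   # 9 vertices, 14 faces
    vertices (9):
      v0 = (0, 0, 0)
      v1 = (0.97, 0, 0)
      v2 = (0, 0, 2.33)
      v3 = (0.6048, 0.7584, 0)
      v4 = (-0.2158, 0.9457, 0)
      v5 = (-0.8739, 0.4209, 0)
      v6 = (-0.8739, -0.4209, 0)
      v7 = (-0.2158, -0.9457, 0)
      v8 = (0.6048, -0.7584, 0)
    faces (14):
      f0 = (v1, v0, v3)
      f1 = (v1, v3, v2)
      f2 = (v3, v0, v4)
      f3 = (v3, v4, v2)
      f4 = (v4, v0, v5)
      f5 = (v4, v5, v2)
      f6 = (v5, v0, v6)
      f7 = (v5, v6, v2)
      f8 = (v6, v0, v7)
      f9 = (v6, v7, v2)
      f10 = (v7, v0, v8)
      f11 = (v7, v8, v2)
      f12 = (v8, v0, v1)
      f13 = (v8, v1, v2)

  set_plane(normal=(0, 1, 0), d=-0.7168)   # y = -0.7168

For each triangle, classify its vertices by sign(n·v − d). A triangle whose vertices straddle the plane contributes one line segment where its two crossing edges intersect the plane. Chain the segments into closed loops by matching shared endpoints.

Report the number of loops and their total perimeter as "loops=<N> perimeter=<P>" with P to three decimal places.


Straddling triangles (6 of 14):
  (v6,v0,v7) [++-] → (-0.163567, -0.7168, 0)–(-0.502841, -0.7168, 0)  len=0.3393
  (v6,v7,v2) [+-+] → (-0.502841, -0.7168, 0)–(-0.163567, -0.7168, 0.56396)  len=0.6581
  (v7,v0,v8) [-+-] → (-0.163567, -0.7168, 0)–(0.571625, -0.7168, 0)  len=0.7352
  (v7,v8,v2) [--+] → (0.571625, -0.7168, 0.127806)–(-0.163567, -0.7168, 0.56396)  len=0.8548
  (v8,v0,v1) [-++] → (0.571625, -0.7168, 0)–(0.624832, -0.7168, 0)  len=0.0532
  (v8,v1,v2) [-++] → (0.624832, -0.7168, 0)–(0.571625, -0.7168, 0.127806)  len=0.1384

Chained into 1 loop(s):
  loop 1: 6 segments, perimeter = 2.7791
Total perimeter = 2.779

loops=1 perimeter=2.779


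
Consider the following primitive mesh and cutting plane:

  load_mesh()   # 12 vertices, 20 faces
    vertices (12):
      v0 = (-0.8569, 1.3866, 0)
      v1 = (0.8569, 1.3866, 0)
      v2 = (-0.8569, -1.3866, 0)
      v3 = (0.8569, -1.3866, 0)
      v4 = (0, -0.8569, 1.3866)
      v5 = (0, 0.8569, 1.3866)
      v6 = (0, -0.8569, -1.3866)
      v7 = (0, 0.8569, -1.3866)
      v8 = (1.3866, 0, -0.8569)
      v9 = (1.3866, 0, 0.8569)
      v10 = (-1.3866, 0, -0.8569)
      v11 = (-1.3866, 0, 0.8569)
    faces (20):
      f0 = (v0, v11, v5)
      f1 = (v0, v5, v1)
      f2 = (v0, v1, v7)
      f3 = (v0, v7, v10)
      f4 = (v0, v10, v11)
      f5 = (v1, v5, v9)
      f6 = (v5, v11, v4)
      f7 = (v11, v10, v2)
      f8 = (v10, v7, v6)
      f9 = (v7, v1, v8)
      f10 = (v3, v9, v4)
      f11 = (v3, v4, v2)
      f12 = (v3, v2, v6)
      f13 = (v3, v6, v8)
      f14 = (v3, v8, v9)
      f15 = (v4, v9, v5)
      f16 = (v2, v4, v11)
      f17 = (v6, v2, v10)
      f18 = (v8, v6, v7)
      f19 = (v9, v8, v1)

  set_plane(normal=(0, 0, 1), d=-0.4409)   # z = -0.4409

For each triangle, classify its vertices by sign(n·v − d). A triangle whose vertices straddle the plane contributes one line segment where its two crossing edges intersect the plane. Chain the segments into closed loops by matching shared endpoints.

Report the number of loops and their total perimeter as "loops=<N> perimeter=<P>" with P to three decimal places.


loops=1 perimeter=8.303

Straddling triangles (10 of 20):
  (v0,v1,v7) [++-] → (0.58443, 1.21817, -0.4409)–(-0.58443, 1.21817, -0.4409)  len=1.1689
  (v0,v7,v10) [+--] → (-0.58443, 1.21817, -0.4409)–(-1.12945, 0.673154, -0.4409)  len=0.7708
  (v0,v10,v11) [+-+] → (-1.12945, 0.673154, -0.4409)–(-1.3866, 0, -0.4409)  len=0.7206
  (v11,v10,v2) [+-+] → (-1.3866, 0, -0.4409)–(-1.12945, -0.673154, -0.4409)  len=0.7206
  (v7,v1,v8) [-+-] → (0.58443, 1.21817, -0.4409)–(1.12945, 0.673154, -0.4409)  len=0.7708
  (v3,v2,v6) [++-] → (-0.58443, -1.21817, -0.4409)–(0.58443, -1.21817, -0.4409)  len=1.1689
  (v3,v6,v8) [+--] → (0.58443, -1.21817, -0.4409)–(1.12945, -0.673154, -0.4409)  len=0.7708
  (v3,v8,v9) [+-+] → (1.12945, -0.673154, -0.4409)–(1.3866, 0, -0.4409)  len=0.7206
  (v6,v2,v10) [-+-] → (-0.58443, -1.21817, -0.4409)–(-1.12945, -0.673154, -0.4409)  len=0.7708
  (v9,v8,v1) [+-+] → (1.3866, 0, -0.4409)–(1.12945, 0.673154, -0.4409)  len=0.7206

Chained into 1 loop(s):
  loop 1: 10 segments, perimeter = 8.3032
Total perimeter = 8.303


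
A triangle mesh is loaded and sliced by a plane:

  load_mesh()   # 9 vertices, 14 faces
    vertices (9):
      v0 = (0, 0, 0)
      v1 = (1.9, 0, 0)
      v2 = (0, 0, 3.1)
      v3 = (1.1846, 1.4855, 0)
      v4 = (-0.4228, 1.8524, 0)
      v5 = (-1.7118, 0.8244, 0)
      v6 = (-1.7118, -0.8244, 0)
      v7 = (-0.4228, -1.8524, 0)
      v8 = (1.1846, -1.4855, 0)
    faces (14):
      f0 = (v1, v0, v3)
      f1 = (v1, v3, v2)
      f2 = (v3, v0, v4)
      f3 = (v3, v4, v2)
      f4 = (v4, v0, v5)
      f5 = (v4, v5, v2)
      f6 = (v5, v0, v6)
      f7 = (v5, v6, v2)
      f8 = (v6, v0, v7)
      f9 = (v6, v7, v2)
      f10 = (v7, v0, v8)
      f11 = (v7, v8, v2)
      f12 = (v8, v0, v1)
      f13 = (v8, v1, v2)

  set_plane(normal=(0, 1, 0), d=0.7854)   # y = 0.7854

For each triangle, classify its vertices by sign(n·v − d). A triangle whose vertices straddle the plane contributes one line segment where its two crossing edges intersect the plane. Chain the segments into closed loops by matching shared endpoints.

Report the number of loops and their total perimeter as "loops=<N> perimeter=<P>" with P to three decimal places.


loops=1 perimeter=8.173

Straddling triangles (8 of 14):
  (v1,v0,v3) [--+] → (0.626311, 0.7854, 0)–(1.52176, 0.7854, 0)  len=0.8954
  (v1,v3,v2) [-+-] → (1.52176, 0.7854, 0)–(0.626311, 0.7854, 1.461)  len=1.7136
  (v3,v0,v4) [+-+] → (0.626311, 0.7854, 0)–(-0.179263, 0.7854, 0)  len=0.8056
  (v3,v4,v2) [++-] → (-0.179263, 0.7854, 1.78563)–(0.626311, 0.7854, 1.461)  len=0.8685
  (v4,v0,v5) [+-+] → (-0.179263, 0.7854, 0)–(-1.63082, 0.7854, 0)  len=1.4516
  (v4,v5,v2) [++-] → (-1.63082, 0.7854, 0.146652)–(-0.179263, 0.7854, 1.78563)  len=2.1894
  (v5,v0,v6) [+--] → (-1.63082, 0.7854, 0)–(-1.7118, 0.7854, 0)  len=0.0810
  (v5,v6,v2) [+--] → (-1.7118, 0.7854, 0)–(-1.63082, 0.7854, 0.146652)  len=0.1675

Chained into 1 loop(s):
  loop 1: 8 segments, perimeter = 8.1725
Total perimeter = 8.173


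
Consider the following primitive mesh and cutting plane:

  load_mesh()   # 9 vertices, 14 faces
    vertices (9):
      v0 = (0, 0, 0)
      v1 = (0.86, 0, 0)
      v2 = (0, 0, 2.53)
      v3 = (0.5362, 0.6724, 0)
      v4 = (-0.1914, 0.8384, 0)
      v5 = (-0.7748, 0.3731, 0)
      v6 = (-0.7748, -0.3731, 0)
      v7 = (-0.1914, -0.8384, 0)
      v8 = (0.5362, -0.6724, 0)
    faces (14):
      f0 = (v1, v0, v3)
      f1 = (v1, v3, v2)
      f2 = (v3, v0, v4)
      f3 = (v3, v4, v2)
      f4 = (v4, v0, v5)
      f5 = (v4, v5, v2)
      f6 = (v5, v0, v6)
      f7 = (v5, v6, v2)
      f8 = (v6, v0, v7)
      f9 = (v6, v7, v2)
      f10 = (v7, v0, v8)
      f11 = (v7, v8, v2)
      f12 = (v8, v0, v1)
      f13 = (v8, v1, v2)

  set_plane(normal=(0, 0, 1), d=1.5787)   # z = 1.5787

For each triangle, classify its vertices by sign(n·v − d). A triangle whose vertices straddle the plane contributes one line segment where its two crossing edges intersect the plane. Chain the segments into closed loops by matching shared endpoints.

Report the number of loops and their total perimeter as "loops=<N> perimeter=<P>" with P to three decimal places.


Straddling triangles (7 of 14):
  (v1,v3,v2) [--+] → (0.201615, 0.252828, 1.5787)–(0.323367, 0, 1.5787)  len=0.2806
  (v3,v4,v2) [--+] → (-0.0719679, 0.315245, 1.5787)–(0.201615, 0.252828, 1.5787)  len=0.2806
  (v4,v5,v2) [--+] → (-0.291331, 0.140289, 1.5787)–(-0.0719679, 0.315245, 1.5787)  len=0.2806
  (v5,v6,v2) [--+] → (-0.291331, -0.140289, 1.5787)–(-0.291331, 0.140289, 1.5787)  len=0.2806
  (v6,v7,v2) [--+] → (-0.0719679, -0.315245, 1.5787)–(-0.291331, -0.140289, 1.5787)  len=0.2806
  (v7,v8,v2) [--+] → (0.201615, -0.252828, 1.5787)–(-0.0719679, -0.315245, 1.5787)  len=0.2806
  (v8,v1,v2) [--+] → (0.323367, 0, 1.5787)–(0.201615, -0.252828, 1.5787)  len=0.2806

Chained into 1 loop(s):
  loop 1: 7 segments, perimeter = 1.9642
Total perimeter = 1.964

loops=1 perimeter=1.964


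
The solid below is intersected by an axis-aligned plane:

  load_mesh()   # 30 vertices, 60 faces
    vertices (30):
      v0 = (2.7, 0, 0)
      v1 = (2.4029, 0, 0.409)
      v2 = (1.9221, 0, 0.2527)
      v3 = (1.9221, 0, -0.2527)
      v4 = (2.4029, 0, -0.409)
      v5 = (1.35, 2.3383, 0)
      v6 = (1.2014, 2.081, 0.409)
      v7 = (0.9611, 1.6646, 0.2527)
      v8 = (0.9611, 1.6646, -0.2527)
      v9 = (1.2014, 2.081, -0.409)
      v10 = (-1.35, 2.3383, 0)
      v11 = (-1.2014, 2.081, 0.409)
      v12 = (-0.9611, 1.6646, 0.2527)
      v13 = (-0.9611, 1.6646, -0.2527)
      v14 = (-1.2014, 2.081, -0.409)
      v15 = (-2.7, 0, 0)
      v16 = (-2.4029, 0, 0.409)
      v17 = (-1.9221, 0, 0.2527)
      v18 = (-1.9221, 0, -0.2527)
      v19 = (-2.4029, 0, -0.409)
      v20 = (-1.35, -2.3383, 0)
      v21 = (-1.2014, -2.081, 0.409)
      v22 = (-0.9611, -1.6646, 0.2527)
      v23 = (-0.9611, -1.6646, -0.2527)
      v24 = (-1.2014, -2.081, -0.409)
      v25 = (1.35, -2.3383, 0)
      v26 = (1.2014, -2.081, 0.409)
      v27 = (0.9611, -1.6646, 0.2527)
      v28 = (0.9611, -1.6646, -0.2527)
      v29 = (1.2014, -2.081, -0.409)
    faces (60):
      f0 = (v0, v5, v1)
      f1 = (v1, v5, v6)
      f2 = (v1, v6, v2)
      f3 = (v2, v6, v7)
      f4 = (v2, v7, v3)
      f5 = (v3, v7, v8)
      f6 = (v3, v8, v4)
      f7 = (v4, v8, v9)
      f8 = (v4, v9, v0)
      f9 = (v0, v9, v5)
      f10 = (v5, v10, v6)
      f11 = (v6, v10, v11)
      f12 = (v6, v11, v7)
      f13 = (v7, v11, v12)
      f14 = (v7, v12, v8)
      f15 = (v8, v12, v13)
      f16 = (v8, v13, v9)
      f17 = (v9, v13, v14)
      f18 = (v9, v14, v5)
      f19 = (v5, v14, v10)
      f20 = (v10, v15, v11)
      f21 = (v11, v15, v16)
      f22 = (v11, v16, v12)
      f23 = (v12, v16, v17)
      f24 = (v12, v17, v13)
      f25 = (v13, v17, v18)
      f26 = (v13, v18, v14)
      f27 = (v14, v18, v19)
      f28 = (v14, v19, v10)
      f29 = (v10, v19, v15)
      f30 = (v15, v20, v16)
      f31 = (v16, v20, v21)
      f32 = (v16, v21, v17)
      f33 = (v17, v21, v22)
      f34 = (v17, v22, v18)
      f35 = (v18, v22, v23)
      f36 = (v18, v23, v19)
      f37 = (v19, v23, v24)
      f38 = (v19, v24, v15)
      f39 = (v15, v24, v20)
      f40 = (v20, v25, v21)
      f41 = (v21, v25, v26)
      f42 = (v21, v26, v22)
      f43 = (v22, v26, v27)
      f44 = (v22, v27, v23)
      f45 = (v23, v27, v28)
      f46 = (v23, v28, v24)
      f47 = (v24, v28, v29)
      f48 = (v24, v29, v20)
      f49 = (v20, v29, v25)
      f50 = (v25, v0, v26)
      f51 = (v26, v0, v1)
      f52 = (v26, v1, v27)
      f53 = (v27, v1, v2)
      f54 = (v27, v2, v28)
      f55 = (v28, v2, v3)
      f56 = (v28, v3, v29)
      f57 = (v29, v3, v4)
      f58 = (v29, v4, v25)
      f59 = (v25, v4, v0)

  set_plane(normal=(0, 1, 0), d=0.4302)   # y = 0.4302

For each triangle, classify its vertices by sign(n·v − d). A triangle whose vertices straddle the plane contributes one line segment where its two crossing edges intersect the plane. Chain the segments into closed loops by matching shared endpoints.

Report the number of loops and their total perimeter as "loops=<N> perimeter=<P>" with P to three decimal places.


loops=2 perimeter=5.055

Straddling triangles (20 of 60):
  (v0,v5,v1) [-+-] → (2.45163, 0.4302, 0)–(2.20919, 0.4302, 0.333752)  len=0.4125
  (v1,v5,v6) [-++] → (2.20919, 0.4302, 0.333752)–(2.15452, 0.4302, 0.409)  len=0.0930
  (v1,v6,v2) [-+-] → (2.15452, 0.4302, 0.409)–(1.77311, 0.4302, 0.285012)  len=0.4011
  (v2,v6,v7) [-++] → (1.77311, 0.4302, 0.285012)–(1.67374, 0.4302, 0.2527)  len=0.1045
  (v2,v7,v3) [-+-] → (1.67374, 0.4302, 0.2527)–(1.67374, 0.4302, -0.122084)  len=0.3748
  (v3,v7,v8) [-++] → (1.67374, 0.4302, -0.122084)–(1.67374, 0.4302, -0.2527)  len=0.1306
  (v3,v8,v4) [-+-] → (1.67374, 0.4302, -0.2527)–(2.03028, 0.4302, -0.368606)  len=0.3749
  (v4,v8,v9) [-++] → (2.03028, 0.4302, -0.368606)–(2.15452, 0.4302, -0.409)  len=0.1306
  (v4,v9,v0) [-+-] → (2.15452, 0.4302, -0.409)–(2.3902, 0.4302, -0.0845516)  len=0.4010
  (v0,v9,v5) [-++] → (2.3902, 0.4302, -0.0845516)–(2.45163, 0.4302, 0)  len=0.1045
  (v10,v15,v11) [+-+] → (-2.45163, 0.4302, 0)–(-2.3902, 0.4302, 0.0845516)  len=0.1045
  (v11,v15,v16) [+--] → (-2.3902, 0.4302, 0.0845516)–(-2.15452, 0.4302, 0.409)  len=0.4010
  (v11,v16,v12) [+-+] → (-2.15452, 0.4302, 0.409)–(-2.03028, 0.4302, 0.368606)  len=0.1306
  (v12,v16,v17) [+--] → (-2.03028, 0.4302, 0.368606)–(-1.67374, 0.4302, 0.2527)  len=0.3749
  (v12,v17,v13) [+-+] → (-1.67374, 0.4302, 0.2527)–(-1.67374, 0.4302, 0.122084)  len=0.1306
  (v13,v17,v18) [+--] → (-1.67374, 0.4302, 0.122084)–(-1.67374, 0.4302, -0.2527)  len=0.3748
  (v13,v18,v14) [+-+] → (-1.67374, 0.4302, -0.2527)–(-1.77311, 0.4302, -0.285012)  len=0.1045
  (v14,v18,v19) [+--] → (-1.77311, 0.4302, -0.285012)–(-2.15452, 0.4302, -0.409)  len=0.4011
  (v14,v19,v10) [+-+] → (-2.15452, 0.4302, -0.409)–(-2.20919, 0.4302, -0.333752)  len=0.0930
  (v10,v19,v15) [+--] → (-2.20919, 0.4302, -0.333752)–(-2.45163, 0.4302, 0)  len=0.4125

Chained into 2 loop(s):
  loop 1: 10 segments, perimeter = 2.5275
  loop 2: 10 segments, perimeter = 2.5275
Total perimeter = 5.055


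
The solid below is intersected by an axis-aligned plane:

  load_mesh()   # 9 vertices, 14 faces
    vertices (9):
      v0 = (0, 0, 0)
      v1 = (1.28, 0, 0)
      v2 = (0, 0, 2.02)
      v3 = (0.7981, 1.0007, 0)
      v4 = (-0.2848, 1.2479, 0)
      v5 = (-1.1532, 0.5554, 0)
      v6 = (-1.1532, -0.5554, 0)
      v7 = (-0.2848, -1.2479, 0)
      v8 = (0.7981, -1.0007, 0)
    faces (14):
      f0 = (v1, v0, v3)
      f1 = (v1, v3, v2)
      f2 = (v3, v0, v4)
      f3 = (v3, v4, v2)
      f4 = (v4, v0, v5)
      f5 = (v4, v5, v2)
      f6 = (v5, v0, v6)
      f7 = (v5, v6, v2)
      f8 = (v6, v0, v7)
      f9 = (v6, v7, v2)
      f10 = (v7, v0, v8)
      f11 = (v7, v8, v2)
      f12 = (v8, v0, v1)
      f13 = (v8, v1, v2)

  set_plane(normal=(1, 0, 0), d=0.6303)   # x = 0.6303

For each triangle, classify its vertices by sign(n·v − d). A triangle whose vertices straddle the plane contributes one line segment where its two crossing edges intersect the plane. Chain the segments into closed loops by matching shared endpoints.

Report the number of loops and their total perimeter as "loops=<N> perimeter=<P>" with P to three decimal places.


loops=1 perimeter=5.048

Straddling triangles (8 of 14):
  (v1,v0,v3) [+-+] → (0.6303, 0, 0)–(0.6303, 0.790303, 0)  len=0.7903
  (v1,v3,v2) [++-] → (0.6303, 0.790303, 0.424704)–(0.6303, 0, 1.02531)  len=0.9926
  (v3,v0,v4) [+--] → (0.6303, 0.790303, 0)–(0.6303, 1.039, 0)  len=0.2487
  (v3,v4,v2) [+--] → (0.6303, 1.039, 0)–(0.6303, 0.790303, 0.424704)  len=0.4922
  (v7,v0,v8) [--+] → (0.6303, -0.790303, 0)–(0.6303, -1.039, 0)  len=0.2487
  (v7,v8,v2) [-+-] → (0.6303, -1.039, 0)–(0.6303, -0.790303, 0.424704)  len=0.4922
  (v8,v0,v1) [+-+] → (0.6303, -0.790303, 0)–(0.6303, 0, 0)  len=0.7903
  (v8,v1,v2) [++-] → (0.6303, 0, 1.02531)–(0.6303, -0.790303, 0.424704)  len=0.9926

Chained into 1 loop(s):
  loop 1: 8 segments, perimeter = 5.0476
Total perimeter = 5.048
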